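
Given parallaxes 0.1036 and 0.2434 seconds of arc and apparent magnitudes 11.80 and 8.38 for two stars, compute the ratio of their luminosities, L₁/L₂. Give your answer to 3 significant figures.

d₁ = 1/p₁ = 1/0.1036″ = 9.6525 pc; d₂ = 1/p₂ = 1/0.2434″ = 4.1085 pc.
M₁ = m₁ − 5 log₁₀ d₁ + 5 = 11.80 − 4.9232 + 5 = 11.8768.
M₂ = 8.38 − 3.0684 + 5 = 10.3116.
L₁/L₂ = 10^(0.4(M₂ − M₁)) = 10^(0.4 × (-1.5652)) = 10^(-0.62608) = 0.23655.

L₁/L₂ = 0.237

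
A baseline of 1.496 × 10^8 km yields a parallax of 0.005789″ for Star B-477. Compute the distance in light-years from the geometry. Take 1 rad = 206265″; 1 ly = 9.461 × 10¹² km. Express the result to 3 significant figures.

563 ly

θ = 0.005789″ = 0.005789/206265 = 2.8066 × 10^-8 rad.
d = B/θ = (1.496 × 10^8) / (2.8066 × 10^-8) = 5.3303 × 10^15 km = (5.3303 × 10^15) / (9.461 × 10^12) ly = 563.4 ly.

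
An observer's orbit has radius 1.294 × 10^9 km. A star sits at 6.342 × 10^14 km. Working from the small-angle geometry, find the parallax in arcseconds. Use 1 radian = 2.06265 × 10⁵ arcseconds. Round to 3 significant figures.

θ ≈ B/d = (1.294 × 10^9) / (6.342 × 10^14) = 2.0404 × 10^-6 rad.
In arcseconds: 2.0404 × 10^-6 × 206265 = 0.42086″.

0.421 arcsec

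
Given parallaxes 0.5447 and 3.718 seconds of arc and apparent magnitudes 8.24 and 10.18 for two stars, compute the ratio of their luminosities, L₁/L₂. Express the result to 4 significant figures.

L₁/L₂ = 278.2

d₁ = 1/p₁ = 1/0.5447″ = 1.8359 pc; d₂ = 1/p₂ = 1/3.718″ = 0.26896 pc.
M₁ = m₁ − 5 log₁₀ d₁ + 5 = 8.24 − 1.3192 + 5 = 11.9208.
M₂ = 10.18 − (-2.8516) + 5 = 18.0316.
L₁/L₂ = 10^(0.4(M₂ − M₁)) = 10^(0.4 × 6.1108) = 10^2.44432 = 278.18.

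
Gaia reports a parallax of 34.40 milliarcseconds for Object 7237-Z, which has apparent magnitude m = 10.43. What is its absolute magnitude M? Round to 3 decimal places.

M = 8.113

d = 1/p = 1/0.03440″ = 29.07 pc.
m − M = 5 log₁₀(29.07) − 5 = 7.3172 − 5 = 2.3172.
M = m − (m − M) = 10.43 − 2.3172 = 8.113.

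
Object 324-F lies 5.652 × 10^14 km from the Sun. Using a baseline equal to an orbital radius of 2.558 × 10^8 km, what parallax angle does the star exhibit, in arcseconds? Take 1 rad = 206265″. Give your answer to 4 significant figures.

0.09335 arcsec

θ ≈ B/d = (2.558 × 10^8) / (5.652 × 10^14) = 4.5258 × 10^-7 rad.
In arcseconds: 4.5258 × 10^-7 × 206265 = 0.093351″.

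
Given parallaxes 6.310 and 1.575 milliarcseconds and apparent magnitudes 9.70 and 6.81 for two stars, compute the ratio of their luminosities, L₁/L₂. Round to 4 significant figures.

L₁/L₂ = 0.004350

d₁ = 1/p₁ = 1/0.006310″ = 158.48 pc; d₂ = 1/p₂ = 1/0.001575″ = 634.92 pc.
M₁ = m₁ − 5 log₁₀ d₁ + 5 = 9.70 − 10.9999 + 5 = 3.7001.
M₂ = 6.81 − 14.0136 + 5 = -2.2036.
L₁/L₂ = 10^(0.4(M₂ − M₁)) = 10^(0.4 × (-5.9037)) = 10^(-2.36148) = 0.0043503.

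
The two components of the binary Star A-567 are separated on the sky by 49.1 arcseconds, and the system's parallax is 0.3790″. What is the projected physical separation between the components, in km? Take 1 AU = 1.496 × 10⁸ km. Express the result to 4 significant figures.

1.938 × 10^10 km

d = 1/p = 1/0.3790″ = 2.6385 pc.
At distance d (pc), an angle of θ arcsec spans θ·d AU: s = 49.1 × 2.6385 = 129.55 AU.
= 129.55 × 1.496 × 10⁸ km = 1.9381 × 10^10 km.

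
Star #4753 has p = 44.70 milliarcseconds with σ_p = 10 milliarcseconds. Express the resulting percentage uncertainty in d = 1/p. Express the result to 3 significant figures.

For d = 1/p, |σ_d/d| = |σ_p/p|.
σ_p/p = 10 / 44.70 = 0.22371 = 22.371%.

22.4%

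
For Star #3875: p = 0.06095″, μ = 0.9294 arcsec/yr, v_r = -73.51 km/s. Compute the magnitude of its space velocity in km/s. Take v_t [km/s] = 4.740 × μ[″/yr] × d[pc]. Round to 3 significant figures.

d = 1/p = 1/0.06095″ = 16.407 pc.
v_t = 4.740 μ d = 4.740 × 0.9294 × 16.407 = 72.279 km/s.
v = √(v_r² + v_t²) = √((-73.51)² + 72.279²) = √10628 = 103.09 km/s.

103 km/s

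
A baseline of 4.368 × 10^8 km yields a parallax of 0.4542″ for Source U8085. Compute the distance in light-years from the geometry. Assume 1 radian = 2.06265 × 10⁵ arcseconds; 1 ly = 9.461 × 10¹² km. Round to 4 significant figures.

20.97 ly

θ = 0.4542″ = 0.4542/206265 = 2.2020 × 10^-6 rad.
d = B/θ = (4.368 × 10^8) / (2.2020 × 10^-6) = 1.9837 × 10^14 km = (1.9837 × 10^14) / (9.461 × 10^12) ly = 20.967 ly.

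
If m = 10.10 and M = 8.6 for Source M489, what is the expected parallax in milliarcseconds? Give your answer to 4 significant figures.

m − M = 10.10 − 8.6 = 1.50.
d = 10^((m−M)/5 + 1) = 10^1.300 = 19.953 pc.
p = 1/d = 1/19.953 = 0.050118 arcsec = 50.118 mas.

50.12 mas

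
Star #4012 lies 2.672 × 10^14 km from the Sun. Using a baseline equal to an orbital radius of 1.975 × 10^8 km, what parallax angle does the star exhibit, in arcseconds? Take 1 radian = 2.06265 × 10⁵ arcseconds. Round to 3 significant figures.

θ ≈ B/d = (1.975 × 10^8) / (2.672 × 10^14) = 7.3915 × 10^-7 rad.
In arcseconds: 7.3915 × 10^-7 × 206265 = 0.15246″.

0.152 arcsec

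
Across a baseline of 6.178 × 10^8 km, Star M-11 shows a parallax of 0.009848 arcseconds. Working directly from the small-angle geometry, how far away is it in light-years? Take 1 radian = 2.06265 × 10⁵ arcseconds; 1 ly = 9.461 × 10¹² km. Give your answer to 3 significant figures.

θ = 0.009848″ = 0.009848/206265 = 4.7744 × 10^-8 rad.
d = B/θ = (6.178 × 10^8) / (4.7744 × 10^-8) = 1.2940 × 10^16 km = (1.2940 × 10^16) / (9.461 × 10^12) ly = 1367.7 ly.

1370 ly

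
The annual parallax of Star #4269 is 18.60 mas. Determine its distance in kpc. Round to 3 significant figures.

p = 18.60 mas = 0.01860 arcsec.
d = 1/p = 1/0.01860 = 53.763 pc.
= 0.053763 kpc.

0.0538 kpc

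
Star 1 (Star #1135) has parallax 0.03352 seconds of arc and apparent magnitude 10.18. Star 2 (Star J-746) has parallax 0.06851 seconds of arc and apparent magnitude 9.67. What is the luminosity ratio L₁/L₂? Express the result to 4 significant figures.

d₁ = 1/p₁ = 1/0.03352″ = 29.833 pc; d₂ = 1/p₂ = 1/0.06851″ = 14.596 pc.
M₁ = m₁ − 5 log₁₀ d₁ + 5 = 10.18 − 7.3735 + 5 = 7.8065.
M₂ = 9.67 − 5.8212 + 5 = 8.8488.
L₁/L₂ = 10^(0.4(M₂ − M₁)) = 10^(0.4 × 1.0423) = 10^0.41692 = 2.6117.

L₁/L₂ = 2.612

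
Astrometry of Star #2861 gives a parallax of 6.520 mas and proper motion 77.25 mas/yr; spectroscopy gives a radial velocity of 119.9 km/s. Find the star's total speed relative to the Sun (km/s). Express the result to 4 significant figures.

d = 1/p = 1/0.006520″ = 153.37 pc.
μ = 77.25 mas/yr = 0.07725 ″/yr.
v_t = 4.740 μ d = 4.740 × 0.07725 × 153.37 = 56.159 km/s.
v = √(v_r² + v_t²) = √(119.9² + 56.159²) = √17529.8 = 132.4 km/s.

132.4 km/s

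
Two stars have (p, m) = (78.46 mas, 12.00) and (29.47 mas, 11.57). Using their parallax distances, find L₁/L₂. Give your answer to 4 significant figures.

L₁/L₂ = 0.09494

d₁ = 1/p₁ = 1/0.07846″ = 12.745 pc; d₂ = 1/p₂ = 1/0.02947″ = 33.933 pc.
M₁ = m₁ − 5 log₁₀ d₁ + 5 = 12.00 − 5.5267 + 5 = 11.4733.
M₂ = 11.57 − 7.6531 + 5 = 8.9169.
L₁/L₂ = 10^(0.4(M₂ − M₁)) = 10^(0.4 × (-2.5564)) = 10^(-1.02256) = 0.094938.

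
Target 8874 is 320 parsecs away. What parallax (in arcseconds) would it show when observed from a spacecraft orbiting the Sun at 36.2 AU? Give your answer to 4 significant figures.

0.1131 arcsec

p (arcsec) = B (AU) / d (pc).
p = 36.2 / 320 = 0.11313 arcsec.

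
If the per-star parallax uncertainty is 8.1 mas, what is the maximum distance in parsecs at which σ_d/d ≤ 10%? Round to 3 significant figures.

σ_d/d = σ_p/p, so the condition is σ_p/p ≤ 0.10, i.e. p ≥ σ_p/0.10.
p_min = 8.1/0.10 = 81 mas = 0.081 arcsec.
d_max = 1/p_min = 1/0.081 = 12.346 pc.

12.3 pc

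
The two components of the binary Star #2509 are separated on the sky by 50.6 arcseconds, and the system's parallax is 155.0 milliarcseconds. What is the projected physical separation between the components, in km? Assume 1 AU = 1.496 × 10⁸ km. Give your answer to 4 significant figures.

d = 1/p = 1/0.1550″ = 6.4516 pc.
At distance d (pc), an angle of θ arcsec spans θ·d AU: s = 50.6 × 6.4516 = 326.45 AU.
= 326.45 × 1.496 × 10⁸ km = 4.8837 × 10^10 km.

4.884 × 10^10 km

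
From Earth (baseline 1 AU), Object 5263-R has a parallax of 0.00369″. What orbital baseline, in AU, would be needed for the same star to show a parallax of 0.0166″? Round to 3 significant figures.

4.50 AU

Parallax scales linearly with baseline: p ∝ B, so B = p_target / p_Earth × 1 AU.
B = 0.0166 / 0.00369 = 4.4986 AU.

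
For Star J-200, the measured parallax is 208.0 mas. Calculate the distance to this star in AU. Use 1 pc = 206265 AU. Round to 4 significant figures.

991700 AU

p = 208.0 mas = 0.2080 arcsec.
d = 1/p = 1/0.2080 = 4.8077 pc.
In AU: 4.8077 × 206265 = 9.9166 × 10^5 AU.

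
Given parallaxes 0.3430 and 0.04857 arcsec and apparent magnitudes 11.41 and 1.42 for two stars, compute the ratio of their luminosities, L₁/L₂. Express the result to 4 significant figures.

L₁/L₂ = 2.024 × 10^-6

d₁ = 1/p₁ = 1/0.3430″ = 2.9155 pc; d₂ = 1/p₂ = 1/0.04857″ = 20.589 pc.
M₁ = m₁ − 5 log₁₀ d₁ + 5 = 11.41 − 2.3236 + 5 = 14.0864.
M₂ = 1.42 − 6.5682 + 5 = -0.1482.
L₁/L₂ = 10^(0.4(M₂ − M₁)) = 10^(0.4 × (-14.2346)) = 10^(-5.69384) = 0.0000020238.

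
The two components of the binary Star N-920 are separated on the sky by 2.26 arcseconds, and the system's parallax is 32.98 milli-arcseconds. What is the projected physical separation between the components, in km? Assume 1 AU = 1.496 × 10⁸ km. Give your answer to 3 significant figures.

1.03 × 10^10 km

d = 1/p = 1/0.03298″ = 30.321 pc.
At distance d (pc), an angle of θ arcsec spans θ·d AU: s = 2.26 × 30.321 = 68.525 AU.
= 68.525 × 1.496 × 10⁸ km = 1.0251 × 10^10 km.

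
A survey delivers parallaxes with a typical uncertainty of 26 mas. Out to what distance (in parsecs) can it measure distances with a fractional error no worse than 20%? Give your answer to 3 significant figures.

σ_d/d = σ_p/p, so the condition is σ_p/p ≤ 0.20, i.e. p ≥ σ_p/0.20.
p_min = 26/0.20 = 130 mas = 0.13 arcsec.
d_max = 1/p_min = 1/0.13 = 7.6923 pc.

7.69 pc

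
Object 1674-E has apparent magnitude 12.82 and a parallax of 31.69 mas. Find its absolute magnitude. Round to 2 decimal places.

d = 1/p = 1/0.03169″ = 31.556 pc.
m − M = 5 log₁₀(31.556) − 5 = 7.4954 − 5 = 2.4954.
M = m − (m − M) = 12.82 − 2.4954 = 10.32.

M = 10.32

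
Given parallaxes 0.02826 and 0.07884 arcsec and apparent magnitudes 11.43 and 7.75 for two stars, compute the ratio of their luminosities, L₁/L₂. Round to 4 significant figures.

L₁/L₂ = 0.2625

d₁ = 1/p₁ = 1/0.02826″ = 35.386 pc; d₂ = 1/p₂ = 1/0.07884″ = 12.684 pc.
M₁ = m₁ − 5 log₁₀ d₁ + 5 = 11.43 − 7.7442 + 5 = 8.6858.
M₂ = 7.75 − 5.5163 + 5 = 7.2337.
L₁/L₂ = 10^(0.4(M₂ − M₁)) = 10^(0.4 × (-1.4521)) = 10^(-0.58084) = 0.26252.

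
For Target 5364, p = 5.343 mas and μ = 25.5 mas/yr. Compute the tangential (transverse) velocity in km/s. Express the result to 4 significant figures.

d = 1/p = 1/0.005343″ = 187.16 pc.
μ = 25.5 mas/yr = 0.0255 ″/yr.
v_t = 4.74 × μ × d = 4.74 × 0.0255 × 187.16 = 22.622 km/s.

22.62 km/s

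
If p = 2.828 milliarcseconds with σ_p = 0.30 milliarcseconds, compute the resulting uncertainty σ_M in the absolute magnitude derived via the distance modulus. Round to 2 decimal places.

σ_M = 0.23 mag

M = m − 5 log₁₀ d + 5 = m + 5 log₁₀ p + 5, so ∂M/∂p = 5/(p ln 10).
σ_M = (5/ln 10) · (σ_p/p) = 2.1715 × 0.30/2.828 = 2.1715 × 0.10608 = 0.23035.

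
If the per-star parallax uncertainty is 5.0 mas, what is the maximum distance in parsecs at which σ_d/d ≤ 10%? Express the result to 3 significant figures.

σ_d/d = σ_p/p, so the condition is σ_p/p ≤ 0.10, i.e. p ≥ σ_p/0.10.
p_min = 5.0/0.10 = 50 mas = 0.05 arcsec.
d_max = 1/p_min = 1/0.05 = 20 pc.

20.0 pc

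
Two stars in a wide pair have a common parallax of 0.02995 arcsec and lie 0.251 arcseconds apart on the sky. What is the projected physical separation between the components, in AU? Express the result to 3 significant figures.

8.38 AU

d = 1/p = 1/0.02995″ = 33.389 pc.
At distance d (pc), an angle of θ arcsec spans θ·d AU: s = 0.251 × 33.389 = 8.3806 AU.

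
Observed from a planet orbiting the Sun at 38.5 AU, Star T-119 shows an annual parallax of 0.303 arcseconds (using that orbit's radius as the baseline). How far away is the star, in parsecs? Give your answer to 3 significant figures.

With baseline B (in AU) and parallax p (in arcsec), d = B/p parsecs.
d = 38.5 / 0.303 = 127.06 pc.

127 pc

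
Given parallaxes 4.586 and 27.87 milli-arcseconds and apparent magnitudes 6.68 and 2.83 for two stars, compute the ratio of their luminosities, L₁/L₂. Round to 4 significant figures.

d₁ = 1/p₁ = 1/0.004586″ = 218.05 pc; d₂ = 1/p₂ = 1/0.02787″ = 35.881 pc.
M₁ = m₁ − 5 log₁₀ d₁ + 5 = 6.68 − 11.6928 + 5 = -0.0128.
M₂ = 2.83 − 7.7743 + 5 = 0.0557.
L₁/L₂ = 10^(0.4(M₂ − M₁)) = 10^(0.4 × 0.0685) = 10^0.02740 = 1.0651.

L₁/L₂ = 1.065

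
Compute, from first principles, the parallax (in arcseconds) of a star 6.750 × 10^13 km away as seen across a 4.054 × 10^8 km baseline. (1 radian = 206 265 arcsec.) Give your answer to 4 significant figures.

θ ≈ B/d = (4.054 × 10^8) / (6.750 × 10^13) = 6.0059 × 10^-6 rad.
In arcseconds: 6.0059 × 10^-6 × 206265 = 1.2388″.

1.239 arcsec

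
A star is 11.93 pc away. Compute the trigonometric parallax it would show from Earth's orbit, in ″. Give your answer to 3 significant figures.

p = 1/d = 1/11.93 = 0.083822 arcsec.

0.0838 ″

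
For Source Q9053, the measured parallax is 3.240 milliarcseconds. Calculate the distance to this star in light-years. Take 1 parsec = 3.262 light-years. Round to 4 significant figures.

p = 3.240 milliarcseconds = 0.003240 arcsec.
d = 1/p = 1/0.003240 = 308.64 pc.
In light-years: 308.64 × 3.262 = 1006.8 ly.

1007 light years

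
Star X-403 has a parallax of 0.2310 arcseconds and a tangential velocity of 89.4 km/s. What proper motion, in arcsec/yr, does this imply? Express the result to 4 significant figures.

4.357 arcsec/yr

d = 1/p = 1/0.2310″ = 4.329 pc.
μ = v_t / (4.74 d) = 89.4 / (4.74 × 4.329) = 89.4 / 20.519 = 4.3569 ″/yr.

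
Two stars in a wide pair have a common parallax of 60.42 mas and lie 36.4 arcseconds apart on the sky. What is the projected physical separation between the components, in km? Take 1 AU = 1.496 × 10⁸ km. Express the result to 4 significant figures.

d = 1/p = 1/0.06042″ = 16.551 pc.
At distance d (pc), an angle of θ arcsec spans θ·d AU: s = 36.4 × 16.551 = 602.46 AU.
= 602.46 × 1.496 × 10⁸ km = 9.0128 × 10^10 km.

9.013 × 10^10 km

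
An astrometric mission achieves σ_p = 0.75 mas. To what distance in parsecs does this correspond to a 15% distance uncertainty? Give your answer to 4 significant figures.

200.0 pc

σ_d/d = σ_p/p, so the condition is σ_p/p ≤ 0.15, i.e. p ≥ σ_p/0.15.
p_min = 0.75/0.15 = 5 mas = 0.005 arcsec.
d_max = 1/p_min = 1/0.005 = 200 pc.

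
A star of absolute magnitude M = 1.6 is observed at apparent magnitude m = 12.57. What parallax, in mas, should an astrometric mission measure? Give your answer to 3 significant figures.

0.640 mas

m − M = 12.57 − 1.6 = 10.97.
d = 10^((m−M)/5 + 1) = 10^3.194 = 1563.1 pc.
p = 1/d = 1/1563.1 = 0.00063975 arcsec = 0.63975 mas.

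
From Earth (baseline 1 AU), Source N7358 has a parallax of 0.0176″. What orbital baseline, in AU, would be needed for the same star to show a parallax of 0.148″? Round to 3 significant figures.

Parallax scales linearly with baseline: p ∝ B, so B = p_target / p_Earth × 1 AU.
B = 0.148 / 0.0176 = 8.4091 AU.

8.41 AU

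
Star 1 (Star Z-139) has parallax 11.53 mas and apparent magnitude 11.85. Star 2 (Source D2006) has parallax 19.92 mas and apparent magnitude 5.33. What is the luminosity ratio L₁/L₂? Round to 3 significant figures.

L₁/L₂ = 0.00736

d₁ = 1/p₁ = 1/0.01153″ = 86.73 pc; d₂ = 1/p₂ = 1/0.01992″ = 50.201 pc.
M₁ = m₁ − 5 log₁₀ d₁ + 5 = 11.85 − 9.6908 + 5 = 7.1592.
M₂ = 5.33 − 8.5036 + 5 = 1.8264.
L₁/L₂ = 10^(0.4(M₂ − M₁)) = 10^(0.4 × (-5.3328)) = 10^(-2.13312) = 0.00736.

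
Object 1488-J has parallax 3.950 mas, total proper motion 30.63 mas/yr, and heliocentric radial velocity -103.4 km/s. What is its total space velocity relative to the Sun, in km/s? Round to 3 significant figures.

d = 1/p = 1/0.003950″ = 253.16 pc.
μ = 30.63 mas/yr = 0.03063 ″/yr.
v_t = 4.740 μ d = 4.740 × 0.03063 × 253.16 = 36.755 km/s.
v = √(v_r² + v_t²) = √((-103.4)² + 36.755²) = √12042.5 = 109.74 km/s.

110 km/s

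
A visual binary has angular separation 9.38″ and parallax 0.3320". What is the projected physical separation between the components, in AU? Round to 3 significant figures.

d = 1/p = 1/0.3320″ = 3.012 pc.
At distance d (pc), an angle of θ arcsec spans θ·d AU: s = 9.38 × 3.012 = 28.253 AU.

28.3 AU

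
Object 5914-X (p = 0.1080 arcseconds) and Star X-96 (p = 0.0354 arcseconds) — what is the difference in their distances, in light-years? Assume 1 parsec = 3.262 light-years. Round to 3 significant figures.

d_A = 1/0.1080″ = 9.2593 pc; d_B = 1/0.03540″ = 28.249 pc.
|d_B − d_A| = |28.249 − 9.2593| = 18.99 pc = 18.99 × 3.262 ly = 61.945 ly.

61.9 ly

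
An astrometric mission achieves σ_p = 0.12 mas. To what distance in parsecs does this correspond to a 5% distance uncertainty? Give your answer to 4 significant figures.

416.7 pc

σ_d/d = σ_p/p, so the condition is σ_p/p ≤ 0.05, i.e. p ≥ σ_p/0.05.
p_min = 0.12/0.05 = 2.4 mas = 0.0024 arcsec.
d_max = 1/p_min = 1/0.0024 = 416.67 pc.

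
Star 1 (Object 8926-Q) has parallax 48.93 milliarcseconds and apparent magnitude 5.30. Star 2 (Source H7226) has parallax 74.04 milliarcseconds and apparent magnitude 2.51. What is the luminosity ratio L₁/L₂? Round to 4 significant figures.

d₁ = 1/p₁ = 1/0.04893″ = 20.437 pc; d₂ = 1/p₂ = 1/0.07404″ = 13.506 pc.
M₁ = m₁ − 5 log₁₀ d₁ + 5 = 5.30 − 6.5521 + 5 = 3.7479.
M₂ = 2.51 − 5.6526 + 5 = 1.8574.
L₁/L₂ = 10^(0.4(M₂ − M₁)) = 10^(0.4 × (-1.8905)) = 10^(-0.75620) = 0.17531.

L₁/L₂ = 0.1753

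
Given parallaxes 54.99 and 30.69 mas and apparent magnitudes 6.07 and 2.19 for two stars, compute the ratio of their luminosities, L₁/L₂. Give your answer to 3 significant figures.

L₁/L₂ = 0.00874

d₁ = 1/p₁ = 1/0.05499″ = 18.185 pc; d₂ = 1/p₂ = 1/0.03069″ = 32.584 pc.
M₁ = m₁ − 5 log₁₀ d₁ + 5 = 6.07 − 6.2986 + 5 = 4.7714.
M₂ = 2.19 − 7.5650 + 5 = -0.3750.
L₁/L₂ = 10^(0.4(M₂ − M₁)) = 10^(0.4 × (-5.1464)) = 10^(-2.05856) = 0.0087386.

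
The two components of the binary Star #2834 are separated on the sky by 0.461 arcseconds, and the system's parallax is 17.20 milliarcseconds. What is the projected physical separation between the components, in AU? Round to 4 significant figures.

d = 1/p = 1/0.01720″ = 58.14 pc.
At distance d (pc), an angle of θ arcsec spans θ·d AU: s = 0.461 × 58.14 = 26.803 AU.

26.80 AU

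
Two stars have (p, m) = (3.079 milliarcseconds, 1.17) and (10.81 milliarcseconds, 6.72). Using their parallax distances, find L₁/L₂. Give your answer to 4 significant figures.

L₁/L₂ = 2046

d₁ = 1/p₁ = 1/0.003079″ = 324.78 pc; d₂ = 1/p₂ = 1/0.01081″ = 92.507 pc.
M₁ = m₁ − 5 log₁₀ d₁ + 5 = 1.17 − 12.5579 + 5 = -6.3879.
M₂ = 6.72 − 9.8309 + 5 = 1.8891.
L₁/L₂ = 10^(0.4(M₂ − M₁)) = 10^(0.4 × 8.2770) = 10^3.31080 = 2045.5.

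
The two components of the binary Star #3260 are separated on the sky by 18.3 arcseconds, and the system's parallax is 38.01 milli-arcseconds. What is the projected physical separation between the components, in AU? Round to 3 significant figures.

d = 1/p = 1/0.03801″ = 26.309 pc.
At distance d (pc), an angle of θ arcsec spans θ·d AU: s = 18.3 × 26.309 = 481.45 AU.

481 AU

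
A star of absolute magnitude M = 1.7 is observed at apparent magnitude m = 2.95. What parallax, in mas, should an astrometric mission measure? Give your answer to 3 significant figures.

56.2 mas

m − M = 2.95 − 1.7 = 1.25.
d = 10^((m−M)/5 + 1) = 10^1.250 = 17.783 pc.
p = 1/d = 1/17.783 = 0.056233 arcsec = 56.233 mas.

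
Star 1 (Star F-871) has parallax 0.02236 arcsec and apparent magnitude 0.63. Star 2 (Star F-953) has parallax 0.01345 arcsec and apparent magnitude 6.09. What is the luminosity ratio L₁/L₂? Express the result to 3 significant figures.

L₁/L₂ = 55.3

d₁ = 1/p₁ = 1/0.02236″ = 44.723 pc; d₂ = 1/p₂ = 1/0.01345″ = 74.349 pc.
M₁ = m₁ − 5 log₁₀ d₁ + 5 = 0.63 − 8.2527 + 5 = -2.6227.
M₂ = 6.09 − 9.3564 + 5 = 1.7336.
L₁/L₂ = 10^(0.4(M₂ − M₁)) = 10^(0.4 × 4.3563) = 10^1.74252 = 55.274.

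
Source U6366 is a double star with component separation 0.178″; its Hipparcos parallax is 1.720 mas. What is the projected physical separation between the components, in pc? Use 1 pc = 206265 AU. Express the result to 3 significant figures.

d = 1/p = 1/0.001720″ = 581.4 pc.
At distance d (pc), an angle of θ arcsec spans θ·d AU: s = 0.178 × 581.4 = 103.49 AU.
= 103.49 / 206265 = 0.00050173 pc.

0.000502 pc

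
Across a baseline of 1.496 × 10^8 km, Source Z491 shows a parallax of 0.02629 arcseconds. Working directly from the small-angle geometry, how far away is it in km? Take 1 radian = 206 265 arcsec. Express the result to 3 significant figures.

θ = 0.02629″ = 0.02629/206265 = 1.2746 × 10^-7 rad.
d = B/θ = (1.496 × 10^8) / (1.2746 × 10^-7) = 1.1737 × 10^15 km.

1.17 × 10^15 km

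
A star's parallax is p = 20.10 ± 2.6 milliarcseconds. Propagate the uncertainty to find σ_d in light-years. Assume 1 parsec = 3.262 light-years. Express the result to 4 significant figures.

20.99 ly

d = 1/p, so σ_d = σ_p / p².
σ_d = 0.00260 / (0.02010)² = 0.00260 / 0.00040401 = 6.4355 pc = 6.4355 × 3.262 ly = 20.993 ly.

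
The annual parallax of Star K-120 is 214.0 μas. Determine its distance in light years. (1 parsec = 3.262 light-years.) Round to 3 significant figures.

p = 214.0 μas = 0.0002140 arcsec.
d = 1/p = 1/0.0002140 = 4672.9 pc.
In light-years: 4672.9 × 3.262 = 15243 ly.

15200 light years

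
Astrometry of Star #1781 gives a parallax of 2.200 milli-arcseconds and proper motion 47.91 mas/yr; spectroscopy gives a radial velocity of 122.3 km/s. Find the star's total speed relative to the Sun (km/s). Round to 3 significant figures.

d = 1/p = 1/0.002200″ = 454.55 pc.
μ = 47.91 mas/yr = 0.04791 ″/yr.
v_t = 4.740 μ d = 4.740 × 0.04791 × 454.55 = 103.23 km/s.
v = √(v_r² + v_t²) = √(122.3² + 103.23²) = √25613.7 = 160.04 km/s.

160 km/s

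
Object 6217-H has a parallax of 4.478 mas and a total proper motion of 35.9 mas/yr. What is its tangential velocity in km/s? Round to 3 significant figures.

38.0 km/s

d = 1/p = 1/0.004478″ = 223.31 pc.
μ = 35.9 mas/yr = 0.0359 ″/yr.
v_t = 4.74 × μ × d = 4.74 × 0.0359 × 223.31 = 38 km/s.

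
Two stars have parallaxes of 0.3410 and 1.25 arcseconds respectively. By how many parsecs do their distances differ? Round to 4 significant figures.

2.133 pc

d_A = 1/0.3410″ = 2.9326 pc; d_B = 1/1.250″ = 0.8 pc.
|d_B − d_A| = |0.8 − 2.9326| = 2.1326 pc.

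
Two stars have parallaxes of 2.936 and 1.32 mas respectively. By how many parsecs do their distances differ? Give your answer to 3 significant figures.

417 pc

d_A = 1/0.002936″ = 340.6 pc; d_B = 1/0.001320″ = 757.58 pc.
|d_B − d_A| = |757.58 − 340.6| = 416.98 pc.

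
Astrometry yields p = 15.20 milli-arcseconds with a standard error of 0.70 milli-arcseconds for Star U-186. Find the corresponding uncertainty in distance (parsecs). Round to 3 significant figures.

3.03 pc

d = 1/p, so σ_d = σ_p / p².
σ_d = 0.000700 / (0.01520)² = 0.000700 / 0.00023104 = 3.0298 pc.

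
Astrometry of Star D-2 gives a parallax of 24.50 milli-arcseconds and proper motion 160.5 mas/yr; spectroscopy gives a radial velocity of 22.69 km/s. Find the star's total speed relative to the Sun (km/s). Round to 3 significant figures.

d = 1/p = 1/0.02450″ = 40.816 pc.
μ = 160.5 mas/yr = 0.1605 ″/yr.
v_t = 4.740 μ d = 4.740 × 0.1605 × 40.816 = 31.052 km/s.
v = √(v_r² + v_t²) = √(22.69² + 31.052²) = √1479.06 = 38.459 km/s.

38.5 km/s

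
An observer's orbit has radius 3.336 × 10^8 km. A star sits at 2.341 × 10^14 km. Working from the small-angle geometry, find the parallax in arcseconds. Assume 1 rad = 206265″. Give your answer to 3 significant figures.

0.294 arcsec

θ ≈ B/d = (3.336 × 10^8) / (2.341 × 10^14) = 1.4250 × 10^-6 rad.
In arcseconds: 1.4250 × 10^-6 × 206265 = 0.29393″.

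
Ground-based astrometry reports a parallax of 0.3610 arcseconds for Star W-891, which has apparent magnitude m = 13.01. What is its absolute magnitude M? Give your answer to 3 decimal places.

d = 1/p = 1/0.3610″ = 2.7701 pc.
m − M = 5 log₁₀(2.7701) − 5 = 2.2125 − 5 = -2.7875.
M = m − (m − M) = 13.01 − (-2.7875) = 15.798.

M = 15.798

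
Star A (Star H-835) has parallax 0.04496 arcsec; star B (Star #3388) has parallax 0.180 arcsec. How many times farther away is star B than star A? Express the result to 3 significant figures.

Since d = 1/p, d_B/d_A = p_A/p_B.
= 0.04496 / 0.180 = 0.24978.

0.250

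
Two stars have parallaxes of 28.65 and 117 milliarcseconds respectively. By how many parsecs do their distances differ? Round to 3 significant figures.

d_A = 1/0.02865″ = 34.904 pc; d_B = 1/0.1170″ = 8.547 pc.
|d_B − d_A| = |8.547 − 34.904| = 26.357 pc.

26.4 pc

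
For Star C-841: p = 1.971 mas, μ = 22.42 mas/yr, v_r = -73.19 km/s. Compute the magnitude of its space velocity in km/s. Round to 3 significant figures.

d = 1/p = 1/0.001971″ = 507.36 pc.
μ = 22.42 mas/yr = 0.02242 ″/yr.
v_t = 4.740 μ d = 4.740 × 0.02242 × 507.36 = 53.918 km/s.
v = √(v_r² + v_t²) = √((-73.19)² + 53.918²) = √8263.93 = 90.906 km/s.

90.9 km/s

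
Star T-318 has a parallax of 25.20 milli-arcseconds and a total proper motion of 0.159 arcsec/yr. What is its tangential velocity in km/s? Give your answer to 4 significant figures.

29.91 km/s

d = 1/p = 1/0.02520″ = 39.683 pc.
v_t = 4.74 × μ × d = 4.74 × 0.159 × 39.683 = 29.907 km/s.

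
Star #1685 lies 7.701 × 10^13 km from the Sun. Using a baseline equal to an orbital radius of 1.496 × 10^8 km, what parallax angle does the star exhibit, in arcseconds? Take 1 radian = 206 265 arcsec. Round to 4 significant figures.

0.4007 arcsec

θ ≈ B/d = (1.496 × 10^8) / (7.701 × 10^13) = 1.9426 × 10^-6 rad.
In arcseconds: 1.9426 × 10^-6 × 206265 = 0.40069″.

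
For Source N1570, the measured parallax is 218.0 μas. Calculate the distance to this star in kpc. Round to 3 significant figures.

p = 218.0 μas = 0.0002180 arcsec.
d = 1/p = 1/0.0002180 = 4587.2 pc.
= 4.5872 kpc.

4.59 kpc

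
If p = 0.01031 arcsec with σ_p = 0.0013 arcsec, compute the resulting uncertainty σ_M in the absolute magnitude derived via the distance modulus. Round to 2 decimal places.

M = m − 5 log₁₀ d + 5 = m + 5 log₁₀ p + 5, so ∂M/∂p = 5/(p ln 10).
σ_M = (5/ln 10) · (σ_p/p) = 2.1715 × 0.0013/0.01031 = 2.1715 × 0.12609 = 0.2738.

σ_M = 0.27 mag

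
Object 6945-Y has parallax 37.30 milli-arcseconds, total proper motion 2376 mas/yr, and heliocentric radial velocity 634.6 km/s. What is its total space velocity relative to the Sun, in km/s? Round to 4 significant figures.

d = 1/p = 1/0.03730″ = 26.81 pc.
μ = 2376 mas/yr = 2.376 ″/yr.
v_t = 4.740 μ d = 4.740 × 2.376 × 26.81 = 301.94 km/s.
v = √(v_r² + v_t²) = √(634.6² + 301.94²) = √493885 = 702.77 km/s.

702.8 km/s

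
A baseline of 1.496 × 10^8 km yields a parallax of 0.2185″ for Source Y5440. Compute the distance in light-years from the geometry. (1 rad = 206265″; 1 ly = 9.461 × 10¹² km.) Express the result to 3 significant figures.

θ = 0.2185″ = 0.2185/206265 = 1.0593 × 10^-6 rad.
d = B/θ = (1.496 × 10^8) / (1.0593 × 10^-6) = 1.4123 × 10^14 km = (1.4123 × 10^14) / (9.461 × 10^12) ly = 14.928 ly.

14.9 ly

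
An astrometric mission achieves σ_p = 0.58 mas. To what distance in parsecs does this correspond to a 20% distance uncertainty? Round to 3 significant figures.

σ_d/d = σ_p/p, so the condition is σ_p/p ≤ 0.20, i.e. p ≥ σ_p/0.20.
p_min = 0.58/0.20 = 2.9 mas = 0.0029 arcsec.
d_max = 1/p_min = 1/0.0029 = 344.83 pc.

345 pc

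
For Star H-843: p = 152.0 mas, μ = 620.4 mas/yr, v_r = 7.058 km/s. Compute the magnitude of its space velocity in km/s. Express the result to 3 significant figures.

d = 1/p = 1/0.1520″ = 6.5789 pc.
μ = 620.4 mas/yr = 0.6204 ″/yr.
v_t = 4.740 μ d = 4.740 × 0.6204 × 6.5789 = 19.347 km/s.
v = √(v_r² + v_t²) = √(7.058² + 19.347²) = √424.122 = 20.594 km/s.

20.6 km/s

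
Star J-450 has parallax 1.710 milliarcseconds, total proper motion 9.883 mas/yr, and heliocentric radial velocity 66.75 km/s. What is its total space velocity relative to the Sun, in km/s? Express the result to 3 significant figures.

d = 1/p = 1/0.001710″ = 584.8 pc.
μ = 9.883 mas/yr = 0.009883 ″/yr.
v_t = 4.740 μ d = 4.740 × 0.009883 × 584.8 = 27.395 km/s.
v = √(v_r² + v_t²) = √(66.75² + 27.395²) = √5206.05 = 72.153 km/s.

72.2 km/s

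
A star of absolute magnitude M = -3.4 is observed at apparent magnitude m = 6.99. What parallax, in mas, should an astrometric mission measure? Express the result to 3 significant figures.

0.836 mas

m − M = 6.99 − (-3.4) = 10.39.
d = 10^((m−M)/5 + 1) = 10^3.078 = 1196.7 pc.
p = 1/d = 1/1196.7 = 0.00083563 arcsec = 0.83563 mas.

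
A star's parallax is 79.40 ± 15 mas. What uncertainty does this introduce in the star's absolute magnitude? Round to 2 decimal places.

σ_M = 0.41 mag

M = m − 5 log₁₀ d + 5 = m + 5 log₁₀ p + 5, so ∂M/∂p = 5/(p ln 10).
σ_M = (5/ln 10) · (σ_p/p) = 2.1715 × 15/79.40 = 2.1715 × 0.18892 = 0.41024.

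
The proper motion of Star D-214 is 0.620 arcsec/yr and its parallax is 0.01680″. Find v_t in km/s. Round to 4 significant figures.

d = 1/p = 1/0.01680″ = 59.524 pc.
v_t = 4.74 × μ × d = 4.74 × 0.620 × 59.524 = 174.93 km/s.

174.9 km/s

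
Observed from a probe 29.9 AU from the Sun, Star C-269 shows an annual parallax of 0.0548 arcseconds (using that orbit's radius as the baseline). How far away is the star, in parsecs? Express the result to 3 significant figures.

546 pc

With baseline B (in AU) and parallax p (in arcsec), d = B/p parsecs.
d = 29.9 / 0.0548 = 545.62 pc.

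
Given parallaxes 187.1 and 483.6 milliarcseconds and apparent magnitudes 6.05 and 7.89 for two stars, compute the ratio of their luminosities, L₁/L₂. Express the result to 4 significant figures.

d₁ = 1/p₁ = 1/0.1871″ = 5.3447 pc; d₂ = 1/p₂ = 1/0.4836″ = 2.0678 pc.
M₁ = m₁ − 5 log₁₀ d₁ + 5 = 6.05 − 3.6396 + 5 = 7.4104.
M₂ = 7.89 − 1.5775 + 5 = 11.3125.
L₁/L₂ = 10^(0.4(M₂ − M₁)) = 10^(0.4 × 3.9021) = 10^1.56084 = 36.378.

L₁/L₂ = 36.38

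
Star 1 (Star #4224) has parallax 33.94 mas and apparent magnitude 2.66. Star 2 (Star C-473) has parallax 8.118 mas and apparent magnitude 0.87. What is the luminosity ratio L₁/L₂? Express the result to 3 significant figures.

d₁ = 1/p₁ = 1/0.03394″ = 29.464 pc; d₂ = 1/p₂ = 1/0.008118″ = 123.18 pc.
M₁ = m₁ − 5 log₁₀ d₁ + 5 = 2.66 − 7.3465 + 5 = 0.3135.
M₂ = 0.87 − 10.4527 + 5 = -4.5827.
L₁/L₂ = 10^(0.4(M₂ − M₁)) = 10^(0.4 × (-4.8962)) = 10^(-1.95848) = 0.011003.

L₁/L₂ = 0.0110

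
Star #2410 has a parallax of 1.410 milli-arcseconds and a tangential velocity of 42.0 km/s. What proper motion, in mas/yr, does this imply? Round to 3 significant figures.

12.5 mas/yr

d = 1/p = 1/0.001410″ = 709.22 pc.
μ = v_t / (4.74 d) = 42.0 / (4.74 × 709.22) = 42.0 / 3361.7 = 0.012494 ″/yr = 12.494 mas/yr.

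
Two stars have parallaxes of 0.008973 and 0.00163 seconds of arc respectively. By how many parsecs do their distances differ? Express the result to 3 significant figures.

502 pc

d_A = 1/0.008973″ = 111.45 pc; d_B = 1/0.001630″ = 613.5 pc.
|d_B − d_A| = |613.5 − 111.45| = 502.05 pc.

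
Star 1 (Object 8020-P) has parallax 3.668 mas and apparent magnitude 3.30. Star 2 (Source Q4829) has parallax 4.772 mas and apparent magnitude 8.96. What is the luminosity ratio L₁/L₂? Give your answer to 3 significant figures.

L₁/L₂ = 311

d₁ = 1/p₁ = 1/0.003668″ = 272.63 pc; d₂ = 1/p₂ = 1/0.004772″ = 209.56 pc.
M₁ = m₁ − 5 log₁₀ d₁ + 5 = 3.30 − 12.1779 + 5 = -3.8779.
M₂ = 8.96 − 11.6065 + 5 = 2.3535.
L₁/L₂ = 10^(0.4(M₂ − M₁)) = 10^(0.4 × 6.2314) = 10^2.49256 = 310.86.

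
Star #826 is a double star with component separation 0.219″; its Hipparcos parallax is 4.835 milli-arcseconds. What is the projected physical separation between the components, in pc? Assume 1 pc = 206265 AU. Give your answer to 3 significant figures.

0.000220 pc

d = 1/p = 1/0.004835″ = 206.83 pc.
At distance d (pc), an angle of θ arcsec spans θ·d AU: s = 0.219 × 206.83 = 45.296 AU.
= 45.296 / 206265 = 0.00021960 pc.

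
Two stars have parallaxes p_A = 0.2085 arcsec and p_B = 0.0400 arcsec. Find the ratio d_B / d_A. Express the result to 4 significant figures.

Since d = 1/p, d_B/d_A = p_A/p_B.
= 0.2085 / 0.0400 = 5.2125.

5.213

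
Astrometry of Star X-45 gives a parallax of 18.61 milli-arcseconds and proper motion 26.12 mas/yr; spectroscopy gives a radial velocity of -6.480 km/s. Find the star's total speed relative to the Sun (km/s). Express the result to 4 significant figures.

d = 1/p = 1/0.01861″ = 53.735 pc.
μ = 26.12 mas/yr = 0.02612 ″/yr.
v_t = 4.740 μ d = 4.740 × 0.02612 × 53.735 = 6.6529 km/s.
v = √(v_r² + v_t²) = √((-6.480)² + 6.6529²) = √86.2515 = 9.2872 km/s.

9.287 km/s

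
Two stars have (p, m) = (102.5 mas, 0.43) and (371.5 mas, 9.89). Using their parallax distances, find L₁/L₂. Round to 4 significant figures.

L₁/L₂ = 79890

d₁ = 1/p₁ = 1/0.1025″ = 9.7561 pc; d₂ = 1/p₂ = 1/0.3715″ = 2.6918 pc.
M₁ = m₁ − 5 log₁₀ d₁ + 5 = 0.43 − 4.9464 + 5 = 0.4836.
M₂ = 9.89 − 2.1502 + 5 = 12.7398.
L₁/L₂ = 10^(0.4(M₂ − M₁)) = 10^(0.4 × 12.2562) = 10^4.90248 = 79888.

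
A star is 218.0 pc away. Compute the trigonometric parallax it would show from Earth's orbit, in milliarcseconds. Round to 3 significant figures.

p = 1/d = 1/218 = 0.0045872 arcsec.
= 0.0045872 × 1000 = 4.5872 mas.

4.59 mas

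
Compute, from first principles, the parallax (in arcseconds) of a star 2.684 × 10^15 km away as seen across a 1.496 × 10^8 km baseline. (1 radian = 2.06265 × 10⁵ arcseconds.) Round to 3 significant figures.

0.0115 arcsec

θ ≈ B/d = (1.496 × 10^8) / (2.684 × 10^15) = 5.5738 × 10^-8 rad.
In arcseconds: 5.5738 × 10^-8 × 206265 = 0.011497″.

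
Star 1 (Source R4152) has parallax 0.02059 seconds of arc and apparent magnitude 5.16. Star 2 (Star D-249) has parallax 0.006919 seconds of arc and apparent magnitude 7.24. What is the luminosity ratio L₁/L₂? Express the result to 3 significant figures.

L₁/L₂ = 0.767

d₁ = 1/p₁ = 1/0.02059″ = 48.567 pc; d₂ = 1/p₂ = 1/0.006919″ = 144.53 pc.
M₁ = m₁ − 5 log₁₀ d₁ + 5 = 5.16 − 8.4317 + 5 = 1.7283.
M₂ = 7.24 − 10.7998 + 5 = 1.4402.
L₁/L₂ = 10^(0.4(M₂ − M₁)) = 10^(0.4 × (-0.2881)) = 10^(-0.11524) = 0.76694.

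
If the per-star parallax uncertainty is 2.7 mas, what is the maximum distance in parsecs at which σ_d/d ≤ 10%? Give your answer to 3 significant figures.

37.0 pc

σ_d/d = σ_p/p, so the condition is σ_p/p ≤ 0.10, i.e. p ≥ σ_p/0.10.
p_min = 2.7/0.10 = 27 mas = 0.027 arcsec.
d_max = 1/p_min = 1/0.027 = 37.037 pc.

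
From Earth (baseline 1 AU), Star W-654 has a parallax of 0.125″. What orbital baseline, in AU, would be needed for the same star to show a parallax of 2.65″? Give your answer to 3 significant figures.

21.2 AU

Parallax scales linearly with baseline: p ∝ B, so B = p_target / p_Earth × 1 AU.
B = 2.65 / 0.125 = 21.2 AU.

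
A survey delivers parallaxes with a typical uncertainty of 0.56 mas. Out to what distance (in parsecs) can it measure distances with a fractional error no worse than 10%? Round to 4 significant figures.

σ_d/d = σ_p/p, so the condition is σ_p/p ≤ 0.10, i.e. p ≥ σ_p/0.10.
p_min = 0.56/0.10 = 5.6 mas = 0.0056 arcsec.
d_max = 1/p_min = 1/0.0056 = 178.57 pc.

178.6 pc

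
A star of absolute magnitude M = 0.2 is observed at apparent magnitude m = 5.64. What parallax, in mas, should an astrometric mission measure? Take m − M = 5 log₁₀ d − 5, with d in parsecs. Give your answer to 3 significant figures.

m − M = 5.64 − 0.2 = 5.44.
d = 10^((m−M)/5 + 1) = 10^2.088 = 122.46 pc.
p = 1/d = 1/122.46 = 0.0081659 arcsec = 8.1659 mas.

8.17 mas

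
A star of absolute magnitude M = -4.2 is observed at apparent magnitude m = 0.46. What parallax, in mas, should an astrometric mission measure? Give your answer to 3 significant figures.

11.7 mas

m − M = 0.46 − (-4.2) = 4.66.
d = 10^((m−M)/5 + 1) = 10^1.932 = 85.507 pc.
p = 1/d = 1/85.507 = 0.011695 arcsec = 11.695 mas.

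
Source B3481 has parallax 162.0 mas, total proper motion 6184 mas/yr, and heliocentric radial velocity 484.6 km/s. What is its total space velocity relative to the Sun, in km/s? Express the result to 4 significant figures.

517.3 km/s

d = 1/p = 1/0.1620″ = 6.1728 pc.
μ = 6184 mas/yr = 6.184 ″/yr.
v_t = 4.740 μ d = 4.740 × 6.184 × 6.1728 = 180.94 km/s.
v = √(v_r² + v_t²) = √(484.6² + 180.94²) = √267576 = 517.28 km/s.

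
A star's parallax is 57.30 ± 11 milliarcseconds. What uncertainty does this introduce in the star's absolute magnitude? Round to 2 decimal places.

M = m − 5 log₁₀ d + 5 = m + 5 log₁₀ p + 5, so ∂M/∂p = 5/(p ln 10).
σ_M = (5/ln 10) · (σ_p/p) = 2.1715 × 11/57.30 = 2.1715 × 0.19197 = 0.41686.

σ_M = 0.42 mag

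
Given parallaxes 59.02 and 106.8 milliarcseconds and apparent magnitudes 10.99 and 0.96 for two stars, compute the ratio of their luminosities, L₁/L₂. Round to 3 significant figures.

d₁ = 1/p₁ = 1/0.05902″ = 16.943 pc; d₂ = 1/p₂ = 1/0.1068″ = 9.3633 pc.
M₁ = m₁ − 5 log₁₀ d₁ + 5 = 10.99 − 6.1450 + 5 = 9.8450.
M₂ = 0.96 − 4.8571 + 5 = 1.1029.
L₁/L₂ = 10^(0.4(M₂ − M₁)) = 10^(0.4 × (-8.7421)) = 10^(-3.49684) = 0.00031854.

L₁/L₂ = 0.000319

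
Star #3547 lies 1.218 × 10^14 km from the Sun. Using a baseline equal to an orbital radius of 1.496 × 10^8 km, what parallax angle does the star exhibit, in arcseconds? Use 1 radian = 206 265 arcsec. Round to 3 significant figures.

0.253 arcsec

θ ≈ B/d = (1.496 × 10^8) / (1.218 × 10^14) = 1.2282 × 10^-6 rad.
In arcseconds: 1.2282 × 10^-6 × 206265 = 0.25333″.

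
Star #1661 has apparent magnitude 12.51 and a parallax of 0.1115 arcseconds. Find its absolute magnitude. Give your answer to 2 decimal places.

d = 1/p = 1/0.1115″ = 8.9686 pc.
m − M = 5 log₁₀(8.9686) − 5 = 4.7636 − 5 = -0.2364.
M = m − (m − M) = 12.51 − (-0.2364) = 12.75.

M = 12.75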